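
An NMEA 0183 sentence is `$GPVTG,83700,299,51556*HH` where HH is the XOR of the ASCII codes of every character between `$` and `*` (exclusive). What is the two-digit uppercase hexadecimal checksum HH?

XOR the ASCII codes of the payload characters:
  'G' = 0x47 → acc = 0x47
  'P' = 0x50 → acc = 0x17
  'V' = 0x56 → acc = 0x41
  'T' = 0x54 → acc = 0x15
  'G' = 0x47 → acc = 0x52
  ',' = 0x2C → acc = 0x7E
  '8' = 0x38 → acc = 0x46
  '3' = 0x33 → acc = 0x75
  '7' = 0x37 → acc = 0x42
  '0' = 0x30 → acc = 0x72
  '0' = 0x30 → acc = 0x42
  ',' = 0x2C → acc = 0x6E
  '2' = 0x32 → acc = 0x5C
  '9' = 0x39 → acc = 0x65
  '9' = 0x39 → acc = 0x5C
  ',' = 0x2C → acc = 0x70
  '5' = 0x35 → acc = 0x45
  '1' = 0x31 → acc = 0x74
  '5' = 0x35 → acc = 0x41
  '5' = 0x35 → acc = 0x74
  '6' = 0x36 → acc = 0x42
Checksum = 0x42.

42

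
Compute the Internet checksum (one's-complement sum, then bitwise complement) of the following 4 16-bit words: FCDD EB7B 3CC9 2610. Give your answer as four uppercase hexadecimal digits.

B4CC

One's-complement addition (fold any carry out of bit 15 back into bit 0):
  0xFCDD + 0xEB7B = 0x1E858 → wrap carry → 0xE859
  0xE859 + 0x3CC9 = 0x12522 → wrap carry → 0x2523
  0x2523 + 0x2610 = 0x04B33
One's-complement sum = 0x4B33.
Checksum = ~0x4B33 & 0xFFFF = 0xB4CC.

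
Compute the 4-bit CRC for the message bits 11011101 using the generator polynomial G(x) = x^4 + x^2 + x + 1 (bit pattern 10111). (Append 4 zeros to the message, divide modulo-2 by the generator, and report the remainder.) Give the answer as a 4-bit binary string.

0000

Append 4 zeros: 110111010000. Divide by 10111 (XOR where the leading bit is 1):
  pos 0: 11011 XOR 10111 = 01100
  pos 1: 11001 XOR 10111 = 01110
  pos 2: 11100 XOR 10111 = 01011
  pos 3: 10111 XOR 10111 = 00000
Remainder (last 4 bits) = 0000. This is the CRC / FCS.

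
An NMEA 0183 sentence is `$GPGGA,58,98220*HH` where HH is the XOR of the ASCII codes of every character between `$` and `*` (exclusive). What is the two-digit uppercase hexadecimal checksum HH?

XOR the ASCII codes of the payload characters:
  'G' = 0x47 → acc = 0x47
  'P' = 0x50 → acc = 0x17
  'G' = 0x47 → acc = 0x50
  'G' = 0x47 → acc = 0x17
  'A' = 0x41 → acc = 0x56
  ',' = 0x2C → acc = 0x7A
  '5' = 0x35 → acc = 0x4F
  '8' = 0x38 → acc = 0x77
  ',' = 0x2C → acc = 0x5B
  '9' = 0x39 → acc = 0x62
  '8' = 0x38 → acc = 0x5A
  '2' = 0x32 → acc = 0x68
  '2' = 0x32 → acc = 0x5A
  '0' = 0x30 → acc = 0x6A
Checksum = 0x6A.

6A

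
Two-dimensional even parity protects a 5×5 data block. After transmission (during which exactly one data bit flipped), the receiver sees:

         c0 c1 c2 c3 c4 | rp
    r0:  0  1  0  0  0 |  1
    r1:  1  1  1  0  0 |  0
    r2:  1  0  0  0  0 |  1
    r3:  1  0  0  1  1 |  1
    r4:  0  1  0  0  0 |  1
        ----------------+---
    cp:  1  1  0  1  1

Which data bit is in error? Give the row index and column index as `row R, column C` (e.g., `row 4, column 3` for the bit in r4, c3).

Recompute each row's even parity and compare to rp:
  r0: data parity 1, sent rp 1 → ok
  r1: data parity 1, sent rp 0 → mismatch
  r2: data parity 1, sent rp 1 → ok
  r3: data parity 1, sent rp 1 → ok
  r4: data parity 1, sent rp 1 → ok
Recompute each column's even parity and compare to cp:
  c0: data parity 1, sent cp 1 → ok
  c1: data parity 1, sent cp 1 → ok
  c2: data parity 1, sent cp 0 → mismatch
  c3: data parity 1, sent cp 1 → ok
  c4: data parity 1, sent cp 1 → ok
Exactly one row (r1) and one column (c2) fail → the flipped bit is at their intersection.

row 1, column 2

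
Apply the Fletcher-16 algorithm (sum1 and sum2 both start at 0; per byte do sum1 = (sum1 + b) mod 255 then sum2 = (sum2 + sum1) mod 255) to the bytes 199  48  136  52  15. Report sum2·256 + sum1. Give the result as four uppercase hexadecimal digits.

Running sums (mod 255):
  after byte 0 (199): sum1=199, sum2=199
  after byte 1 (48): sum1=247, sum2=191
  after byte 2 (136): sum1=128, sum2=64
  after byte 3 (52): sum1=180, sum2=244
  after byte 4 (15): sum1=195, sum2=184
Checksum = sum2·256 + sum1 = 184·256 + 195 = 47299 = 0xB8C3.

B8C3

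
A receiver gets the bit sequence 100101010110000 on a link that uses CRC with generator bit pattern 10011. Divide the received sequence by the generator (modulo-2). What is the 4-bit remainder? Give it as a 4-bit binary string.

0011

Modulo-2 division of 100101010110000 by 10011:
  pos 0: 10010 XOR 10011 = 00001
  pos 4: 11010 XOR 10011 = 01001
  pos 5: 10011 XOR 10011 = 00000
  pos 10: 10000 XOR 10011 = 00011
Remainder = 0011 (nonzero — an error is detected).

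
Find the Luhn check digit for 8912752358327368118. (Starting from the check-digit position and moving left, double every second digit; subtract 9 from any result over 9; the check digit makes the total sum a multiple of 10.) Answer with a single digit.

Partial digits right→left: 8 1 1 8 6 3 7 2 3 8 5 3 2 5 7 2 1 9 8
Double every second digit counting from the check-digit position (so the 1st, 3rd, 5th, ... of the partial from the right).
  doubled (with −9 where >9): 7 2 3 5 6 1 4 5 2 7 → sum 42
  kept as-is: 1 8 3 2 8 3 5 2 9 → sum 41
Total = 42 + 41 = 83.
Check digit = (10 − (83 mod 10)) mod 10 = 7.

7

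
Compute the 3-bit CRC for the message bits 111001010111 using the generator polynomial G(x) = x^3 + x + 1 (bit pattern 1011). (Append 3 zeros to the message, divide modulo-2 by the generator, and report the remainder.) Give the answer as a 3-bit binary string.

100

Append 3 zeros: 111001010111000. Divide by 1011 (XOR where the leading bit is 1):
  pos 0: 1110 XOR 1011 = 0101
  pos 1: 1010 XOR 1011 = 0001
  pos 4: 1101 XOR 1011 = 0110
  pos 5: 1100 XOR 1011 = 0111
  pos 6: 1111 XOR 1011 = 0100
  pos 7: 1001 XOR 1011 = 0010
  pos 9: 1010 XOR 1011 = 0001
Remainder (last 3 bits) = 100. This is the CRC / FCS.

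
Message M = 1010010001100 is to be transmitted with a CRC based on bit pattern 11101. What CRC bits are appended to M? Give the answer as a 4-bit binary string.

0111

Append 4 zeros: 10100100011000000. Divide by 11101 (XOR where the leading bit is 1):
  pos 0: 10100 XOR 11101 = 01001
  pos 1: 10011 XOR 11101 = 01110
  pos 2: 11100 XOR 11101 = 00001
  pos 6: 10011 XOR 11101 = 01110
  pos 7: 11100 XOR 11101 = 00001
  pos 11: 10000 XOR 11101 = 01101
  pos 12: 11010 XOR 11101 = 00111
Remainder (last 4 bits) = 0111. This is the CRC / FCS.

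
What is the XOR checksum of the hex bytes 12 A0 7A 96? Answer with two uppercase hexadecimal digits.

XOR the bytes together:
  start with 0x12
  0x12 ⊕ 0xA0 = 0xB2
  0xB2 ⊕ 0x7A = 0xC8
  0xC8 ⊕ 0x96 = 0x5E

5E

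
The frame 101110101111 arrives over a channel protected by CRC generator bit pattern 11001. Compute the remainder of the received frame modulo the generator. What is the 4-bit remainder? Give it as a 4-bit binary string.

Modulo-2 division of 101110101111 by 11001:
  pos 0: 10111 XOR 11001 = 01110
  pos 1: 11100 XOR 11001 = 00101
  pos 3: 10110 XOR 11001 = 01111
  pos 4: 11111 XOR 11001 = 00110
  pos 6: 11011 XOR 11001 = 00010
Remainder = 0101 (nonzero — an error is detected).

0101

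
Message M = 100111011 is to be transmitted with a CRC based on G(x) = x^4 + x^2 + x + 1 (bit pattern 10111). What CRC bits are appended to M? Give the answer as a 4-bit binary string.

0000

Append 4 zeros: 1001110110000. Divide by 10111 (XOR where the leading bit is 1):
  pos 0: 10011 XOR 10111 = 00100
  pos 2: 10010 XOR 10111 = 00101
  pos 4: 10111 XOR 10111 = 00000
Remainder (last 4 bits) = 0000. This is the CRC / FCS.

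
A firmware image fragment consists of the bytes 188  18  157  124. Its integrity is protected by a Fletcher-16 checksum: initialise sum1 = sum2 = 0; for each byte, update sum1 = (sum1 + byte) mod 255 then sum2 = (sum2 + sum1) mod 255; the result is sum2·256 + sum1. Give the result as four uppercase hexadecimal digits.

E0E8

Running sums (mod 255):
  after byte 0 (188): sum1=188, sum2=188
  after byte 1 (18): sum1=206, sum2=139
  after byte 2 (157): sum1=108, sum2=247
  after byte 3 (124): sum1=232, sum2=224
Checksum = sum2·256 + sum1 = 224·256 + 232 = 57576 = 0xE0E8.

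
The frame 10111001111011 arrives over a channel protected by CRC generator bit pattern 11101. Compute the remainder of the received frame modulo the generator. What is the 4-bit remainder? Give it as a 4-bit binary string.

Modulo-2 division of 10111001111011 by 11101:
  pos 0: 10111 XOR 11101 = 01010
  pos 1: 10100 XOR 11101 = 01001
  pos 2: 10010 XOR 11101 = 01111
  pos 3: 11111 XOR 11101 = 00010
  pos 6: 10111 XOR 11101 = 01010
  pos 7: 10100 XOR 11101 = 01001
  pos 8: 10011 XOR 11101 = 01110
  pos 9: 11101 XOR 11101 = 00000
Remainder = 0000 (zero — the frame passes the CRC check).

0000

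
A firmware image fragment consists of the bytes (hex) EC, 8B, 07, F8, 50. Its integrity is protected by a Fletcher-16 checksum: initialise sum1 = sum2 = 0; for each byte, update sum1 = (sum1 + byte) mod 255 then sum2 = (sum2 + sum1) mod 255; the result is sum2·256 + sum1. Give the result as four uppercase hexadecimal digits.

Running sums (mod 255):
  after byte 0 (EC): sum1=236, sum2=236
  after byte 1 (8B): sum1=120, sum2=101
  after byte 2 (07): sum1=127, sum2=228
  after byte 3 (F8): sum1=120, sum2=93
  after byte 4 (50): sum1=200, sum2=38
Checksum = sum2·256 + sum1 = 38·256 + 200 = 9928 = 0x26C8.

26C8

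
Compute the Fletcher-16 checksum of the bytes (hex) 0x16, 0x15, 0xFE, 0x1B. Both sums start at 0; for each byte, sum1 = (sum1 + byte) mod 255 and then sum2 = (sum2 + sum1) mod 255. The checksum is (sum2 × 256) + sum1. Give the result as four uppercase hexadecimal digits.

Running sums (mod 255):
  after byte 0 (0x16): sum1=22, sum2=22
  after byte 1 (0x15): sum1=43, sum2=65
  after byte 2 (0xFE): sum1=42, sum2=107
  after byte 3 (0x1B): sum1=69, sum2=176
Checksum = sum2·256 + sum1 = 176·256 + 69 = 45125 = 0xB045.

B045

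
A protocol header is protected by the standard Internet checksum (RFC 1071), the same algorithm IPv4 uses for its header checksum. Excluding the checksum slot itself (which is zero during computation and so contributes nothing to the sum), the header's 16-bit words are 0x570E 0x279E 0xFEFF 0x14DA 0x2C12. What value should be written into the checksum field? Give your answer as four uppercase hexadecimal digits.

One's-complement addition (fold any carry out of bit 15 back into bit 0):
  0x570E + 0x279E = 0x07EAC
  0x7EAC + 0xFEFF = 0x17DAB → wrap carry → 0x7DAC
  0x7DAC + 0x14DA = 0x09286
  0x9286 + 0x2C12 = 0x0BE98
One's-complement sum = 0xBE98.
Checksum = ~0xBE98 & 0xFFFF = 0x4167.

4167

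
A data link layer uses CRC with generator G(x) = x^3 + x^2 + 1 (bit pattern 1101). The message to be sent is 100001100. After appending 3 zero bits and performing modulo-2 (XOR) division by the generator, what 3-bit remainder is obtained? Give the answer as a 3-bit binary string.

Append 3 zeros: 100001100000. Divide by 1101 (XOR where the leading bit is 1):
  pos 0: 1000 XOR 1101 = 0101
  pos 1: 1010 XOR 1101 = 0111
  pos 2: 1111 XOR 1101 = 0010
  pos 4: 1010 XOR 1101 = 0111
  pos 5: 1110 XOR 1101 = 0011
  pos 7: 1100 XOR 1101 = 0001
Remainder (last 3 bits) = 010. This is the CRC / FCS.

010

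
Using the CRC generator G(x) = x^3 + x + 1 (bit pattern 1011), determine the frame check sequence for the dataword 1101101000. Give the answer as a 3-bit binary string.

010

Append 3 zeros: 1101101000000. Divide by 1011 (XOR where the leading bit is 1):
  pos 0: 1101 XOR 1011 = 0110
  pos 1: 1101 XOR 1011 = 0110
  pos 2: 1100 XOR 1011 = 0111
  pos 3: 1111 XOR 1011 = 0100
  pos 4: 1000 XOR 1011 = 0011
  pos 6: 1100 XOR 1011 = 0111
  pos 7: 1110 XOR 1011 = 0101
  pos 8: 1010 XOR 1011 = 0001
Remainder (last 3 bits) = 010. This is the CRC / FCS.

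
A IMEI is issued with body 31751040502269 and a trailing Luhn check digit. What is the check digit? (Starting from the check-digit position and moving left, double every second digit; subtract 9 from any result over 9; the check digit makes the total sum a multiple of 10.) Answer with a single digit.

6

Partial digits right→left: 9 6 2 2 0 5 0 4 0 1 5 7 1 3
Double every second digit counting from the check-digit position (so the 1st, 3rd, 5th, ... of the partial from the right).
  doubled (with −9 where >9): 9 4 0 0 0 1 2 → sum 16
  kept as-is: 6 2 5 4 1 7 3 → sum 28
Total = 16 + 28 = 44.
Check digit = (10 − (44 mod 10)) mod 10 = 6.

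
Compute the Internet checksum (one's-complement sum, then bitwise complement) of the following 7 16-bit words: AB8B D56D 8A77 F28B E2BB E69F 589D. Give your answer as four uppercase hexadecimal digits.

E009

One's-complement addition (fold any carry out of bit 15 back into bit 0):
  0xAB8B + 0xD56D = 0x180F8 → wrap carry → 0x80F9
  0x80F9 + 0x8A77 = 0x10B70 → wrap carry → 0x0B71
  0x0B71 + 0xF28B = 0x0FDFC
  0xFDFC + 0xE2BB = 0x1E0B7 → wrap carry → 0xE0B8
  0xE0B8 + 0xE69F = 0x1C757 → wrap carry → 0xC758
  0xC758 + 0x589D = 0x11FF5 → wrap carry → 0x1FF6
One's-complement sum = 0x1FF6.
Checksum = ~0x1FF6 & 0xFFFF = 0xE009.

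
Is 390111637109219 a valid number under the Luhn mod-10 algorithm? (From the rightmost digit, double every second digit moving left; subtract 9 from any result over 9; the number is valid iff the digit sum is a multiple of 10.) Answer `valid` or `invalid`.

valid

From the right, keep odd positions and double even positions (subtract 9 from any doubled value over 9):
  doubled (positions 2,4,...): 2 9 2 6 2 2 9 → sum 32
  kept (positions 1,3,...): 9 2 0 7 6 1 0 3 → sum 28
Total = 60.
60 mod 10 = 0, so the number is valid.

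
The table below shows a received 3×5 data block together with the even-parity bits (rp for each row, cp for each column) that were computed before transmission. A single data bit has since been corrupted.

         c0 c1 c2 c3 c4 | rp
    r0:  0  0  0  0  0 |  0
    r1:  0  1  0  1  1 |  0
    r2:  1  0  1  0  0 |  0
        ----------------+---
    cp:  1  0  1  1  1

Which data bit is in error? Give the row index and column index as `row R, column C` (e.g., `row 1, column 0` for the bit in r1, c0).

row 1, column 1

Recompute each row's even parity and compare to rp:
  r0: data parity 0, sent rp 0 → ok
  r1: data parity 1, sent rp 0 → mismatch
  r2: data parity 0, sent rp 0 → ok
Recompute each column's even parity and compare to cp:
  c0: data parity 1, sent cp 1 → ok
  c1: data parity 1, sent cp 0 → mismatch
  c2: data parity 1, sent cp 1 → ok
  c3: data parity 1, sent cp 1 → ok
  c4: data parity 1, sent cp 1 → ok
Exactly one row (r1) and one column (c1) fail → the flipped bit is at their intersection.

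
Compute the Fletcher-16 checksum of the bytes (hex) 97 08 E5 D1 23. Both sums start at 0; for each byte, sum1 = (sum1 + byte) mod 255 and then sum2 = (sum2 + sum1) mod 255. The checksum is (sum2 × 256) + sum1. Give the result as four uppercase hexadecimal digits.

Running sums (mod 255):
  after byte 0 (97): sum1=151, sum2=151
  after byte 1 (08): sum1=159, sum2=55
  after byte 2 (E5): sum1=133, sum2=188
  after byte 3 (D1): sum1=87, sum2=20
  after byte 4 (23): sum1=122, sum2=142
Checksum = sum2·256 + sum1 = 142·256 + 122 = 36474 = 0x8E7A.

8E7A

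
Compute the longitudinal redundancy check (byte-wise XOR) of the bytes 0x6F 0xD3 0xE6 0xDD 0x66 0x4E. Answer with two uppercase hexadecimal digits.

XOR the bytes together:
  start with 0x6F
  0x6F ⊕ 0xD3 = 0xBC
  0xBC ⊕ 0xE6 = 0x5A
  0x5A ⊕ 0xDD = 0x87
  0x87 ⊕ 0x66 = 0xE1
  0xE1 ⊕ 0x4E = 0xAF

AF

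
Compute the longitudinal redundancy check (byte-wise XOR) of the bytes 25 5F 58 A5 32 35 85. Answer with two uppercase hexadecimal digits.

XOR the bytes together:
  start with 0x25
  0x25 ⊕ 0x5F = 0x7A
  0x7A ⊕ 0x58 = 0x22
  0x22 ⊕ 0xA5 = 0x87
  0x87 ⊕ 0x32 = 0xB5
  0xB5 ⊕ 0x35 = 0x80
  0x80 ⊕ 0x85 = 0x05

05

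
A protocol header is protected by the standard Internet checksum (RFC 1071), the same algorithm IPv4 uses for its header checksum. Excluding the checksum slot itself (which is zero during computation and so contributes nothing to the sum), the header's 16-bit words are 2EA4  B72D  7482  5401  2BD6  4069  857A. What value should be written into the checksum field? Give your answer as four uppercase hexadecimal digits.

One's-complement addition (fold any carry out of bit 15 back into bit 0):
  0x2EA4 + 0xB72D = 0x0E5D1
  0xE5D1 + 0x7482 = 0x15A53 → wrap carry → 0x5A54
  0x5A54 + 0x5401 = 0x0AE55
  0xAE55 + 0x2BD6 = 0x0DA2B
  0xDA2B + 0x4069 = 0x11A94 → wrap carry → 0x1A95
  0x1A95 + 0x857A = 0x0A00F
One's-complement sum = 0xA00F.
Checksum = ~0xA00F & 0xFFFF = 0x5FF0.

5FF0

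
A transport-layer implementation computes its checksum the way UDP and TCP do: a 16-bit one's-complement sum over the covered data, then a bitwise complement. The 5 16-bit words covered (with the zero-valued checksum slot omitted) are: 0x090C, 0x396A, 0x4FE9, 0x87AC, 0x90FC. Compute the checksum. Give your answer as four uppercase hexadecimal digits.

54F7

One's-complement addition (fold any carry out of bit 15 back into bit 0):
  0x090C + 0x396A = 0x04276
  0x4276 + 0x4FE9 = 0x0925F
  0x925F + 0x87AC = 0x11A0B → wrap carry → 0x1A0C
  0x1A0C + 0x90FC = 0x0AB08
One's-complement sum = 0xAB08.
Checksum = ~0xAB08 & 0xFFFF = 0x54F7.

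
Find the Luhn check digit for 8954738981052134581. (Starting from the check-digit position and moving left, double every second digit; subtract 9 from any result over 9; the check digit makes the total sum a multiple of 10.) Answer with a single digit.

6

Partial digits right→left: 1 8 5 4 3 1 2 5 0 1 8 9 8 3 7 4 5 9 8
Double every second digit counting from the check-digit position (so the 1st, 3rd, 5th, ... of the partial from the right).
  doubled (with −9 where >9): 2 1 6 4 0 7 7 5 1 7 → sum 40
  kept as-is: 8 4 1 5 1 9 3 4 9 → sum 44
Total = 40 + 44 = 84.
Check digit = (10 − (84 mod 10)) mod 10 = 6.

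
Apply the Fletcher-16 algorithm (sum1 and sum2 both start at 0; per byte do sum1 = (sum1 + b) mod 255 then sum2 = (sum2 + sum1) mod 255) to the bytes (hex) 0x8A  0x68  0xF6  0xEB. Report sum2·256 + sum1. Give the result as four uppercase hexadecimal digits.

3DD5

Running sums (mod 255):
  after byte 0 (0x8A): sum1=138, sum2=138
  after byte 1 (0x68): sum1=242, sum2=125
  after byte 2 (0xF6): sum1=233, sum2=103
  after byte 3 (0xEB): sum1=213, sum2=61
Checksum = sum2·256 + sum1 = 61·256 + 213 = 15829 = 0x3DD5.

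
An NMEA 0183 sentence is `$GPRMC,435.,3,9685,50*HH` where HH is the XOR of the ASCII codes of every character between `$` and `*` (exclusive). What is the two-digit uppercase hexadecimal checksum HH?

XOR the ASCII codes of the payload characters:
  'G' = 0x47 → acc = 0x47
  'P' = 0x50 → acc = 0x17
  'R' = 0x52 → acc = 0x45
  'M' = 0x4D → acc = 0x08
  'C' = 0x43 → acc = 0x4B
  ',' = 0x2C → acc = 0x67
  '4' = 0x34 → acc = 0x53
  '3' = 0x33 → acc = 0x60
  '5' = 0x35 → acc = 0x55
  '.' = 0x2E → acc = 0x7B
  ',' = 0x2C → acc = 0x57
  '3' = 0x33 → acc = 0x64
  ',' = 0x2C → acc = 0x48
  '9' = 0x39 → acc = 0x71
  '6' = 0x36 → acc = 0x47
  '8' = 0x38 → acc = 0x7F
  '5' = 0x35 → acc = 0x4A
  ',' = 0x2C → acc = 0x66
  '5' = 0x35 → acc = 0x53
  '0' = 0x30 → acc = 0x63
Checksum = 0x63.

63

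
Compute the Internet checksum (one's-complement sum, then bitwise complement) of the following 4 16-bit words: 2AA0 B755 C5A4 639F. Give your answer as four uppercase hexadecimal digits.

One's-complement addition (fold any carry out of bit 15 back into bit 0):
  0x2AA0 + 0xB755 = 0x0E1F5
  0xE1F5 + 0xC5A4 = 0x1A799 → wrap carry → 0xA79A
  0xA79A + 0x639F = 0x10B39 → wrap carry → 0x0B3A
One's-complement sum = 0x0B3A.
Checksum = ~0x0B3A & 0xFFFF = 0xF4C5.

F4C5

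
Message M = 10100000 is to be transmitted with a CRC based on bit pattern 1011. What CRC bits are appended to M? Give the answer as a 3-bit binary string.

Append 3 zeros: 10100000000. Divide by 1011 (XOR where the leading bit is 1):
  pos 0: 1010 XOR 1011 = 0001
  pos 3: 1000 XOR 1011 = 0011
  pos 5: 1100 XOR 1011 = 0111
  pos 6: 1110 XOR 1011 = 0101
  pos 7: 1010 XOR 1011 = 0001
Remainder (last 3 bits) = 001. This is the CRC / FCS.

001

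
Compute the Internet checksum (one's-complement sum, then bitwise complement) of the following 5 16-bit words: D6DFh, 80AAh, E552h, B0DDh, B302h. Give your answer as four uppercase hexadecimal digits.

5F42

One's-complement addition (fold any carry out of bit 15 back into bit 0):
  0xD6DF + 0x80AA = 0x15789 → wrap carry → 0x578A
  0x578A + 0xE552 = 0x13CDC → wrap carry → 0x3CDD
  0x3CDD + 0xB0DD = 0x0EDBA
  0xEDBA + 0xB302 = 0x1A0BC → wrap carry → 0xA0BD
One's-complement sum = 0xA0BD.
Checksum = ~0xA0BD & 0xFFFF = 0x5F42.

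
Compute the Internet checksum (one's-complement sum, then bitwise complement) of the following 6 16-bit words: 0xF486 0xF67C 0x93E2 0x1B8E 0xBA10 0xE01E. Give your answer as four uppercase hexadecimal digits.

One's-complement addition (fold any carry out of bit 15 back into bit 0):
  0xF486 + 0xF67C = 0x1EB02 → wrap carry → 0xEB03
  0xEB03 + 0x93E2 = 0x17EE5 → wrap carry → 0x7EE6
  0x7EE6 + 0x1B8E = 0x09A74
  0x9A74 + 0xBA10 = 0x15484 → wrap carry → 0x5485
  0x5485 + 0xE01E = 0x134A3 → wrap carry → 0x34A4
One's-complement sum = 0x34A4.
Checksum = ~0x34A4 & 0xFFFF = 0xCB5B.

CB5B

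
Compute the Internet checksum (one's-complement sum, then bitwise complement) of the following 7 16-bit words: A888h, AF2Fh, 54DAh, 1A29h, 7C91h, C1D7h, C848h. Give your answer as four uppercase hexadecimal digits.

3292

One's-complement addition (fold any carry out of bit 15 back into bit 0):
  0xA888 + 0xAF2F = 0x157B7 → wrap carry → 0x57B8
  0x57B8 + 0x54DA = 0x0AC92
  0xAC92 + 0x1A29 = 0x0C6BB
  0xC6BB + 0x7C91 = 0x1434C → wrap carry → 0x434D
  0x434D + 0xC1D7 = 0x10524 → wrap carry → 0x0525
  0x0525 + 0xC848 = 0x0CD6D
One's-complement sum = 0xCD6D.
Checksum = ~0xCD6D & 0xFFFF = 0x3292.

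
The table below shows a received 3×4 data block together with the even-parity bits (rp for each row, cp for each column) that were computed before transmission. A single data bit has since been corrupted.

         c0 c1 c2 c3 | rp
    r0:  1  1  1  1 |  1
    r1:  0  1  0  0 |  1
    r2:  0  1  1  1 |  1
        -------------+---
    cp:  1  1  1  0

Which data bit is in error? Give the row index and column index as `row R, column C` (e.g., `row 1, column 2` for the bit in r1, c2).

row 0, column 2

Recompute each row's even parity and compare to rp:
  r0: data parity 0, sent rp 1 → mismatch
  r1: data parity 1, sent rp 1 → ok
  r2: data parity 1, sent rp 1 → ok
Recompute each column's even parity and compare to cp:
  c0: data parity 1, sent cp 1 → ok
  c1: data parity 1, sent cp 1 → ok
  c2: data parity 0, sent cp 1 → mismatch
  c3: data parity 0, sent cp 0 → ok
Exactly one row (r0) and one column (c2) fail → the flipped bit is at their intersection.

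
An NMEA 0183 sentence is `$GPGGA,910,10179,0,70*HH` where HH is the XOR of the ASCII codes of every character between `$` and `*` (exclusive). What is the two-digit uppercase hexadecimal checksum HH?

XOR the ASCII codes of the payload characters:
  'G' = 0x47 → acc = 0x47
  'P' = 0x50 → acc = 0x17
  'G' = 0x47 → acc = 0x50
  'G' = 0x47 → acc = 0x17
  'A' = 0x41 → acc = 0x56
  ',' = 0x2C → acc = 0x7A
  '9' = 0x39 → acc = 0x43
  '1' = 0x31 → acc = 0x72
  '0' = 0x30 → acc = 0x42
  ',' = 0x2C → acc = 0x6E
  '1' = 0x31 → acc = 0x5F
  '0' = 0x30 → acc = 0x6F
  '1' = 0x31 → acc = 0x5E
  '7' = 0x37 → acc = 0x69
  '9' = 0x39 → acc = 0x50
  ',' = 0x2C → acc = 0x7C
  '0' = 0x30 → acc = 0x4C
  ',' = 0x2C → acc = 0x60
  '7' = 0x37 → acc = 0x57
  '0' = 0x30 → acc = 0x67
Checksum = 0x67.

67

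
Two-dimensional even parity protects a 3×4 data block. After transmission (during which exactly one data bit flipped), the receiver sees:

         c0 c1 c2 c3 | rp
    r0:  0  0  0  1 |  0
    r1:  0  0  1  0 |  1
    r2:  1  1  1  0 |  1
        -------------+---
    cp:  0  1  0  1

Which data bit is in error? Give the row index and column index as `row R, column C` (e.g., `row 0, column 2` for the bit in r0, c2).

Recompute each row's even parity and compare to rp:
  r0: data parity 1, sent rp 0 → mismatch
  r1: data parity 1, sent rp 1 → ok
  r2: data parity 1, sent rp 1 → ok
Recompute each column's even parity and compare to cp:
  c0: data parity 1, sent cp 0 → mismatch
  c1: data parity 1, sent cp 1 → ok
  c2: data parity 0, sent cp 0 → ok
  c3: data parity 1, sent cp 1 → ok
Exactly one row (r0) and one column (c0) fail → the flipped bit is at their intersection.

row 0, column 0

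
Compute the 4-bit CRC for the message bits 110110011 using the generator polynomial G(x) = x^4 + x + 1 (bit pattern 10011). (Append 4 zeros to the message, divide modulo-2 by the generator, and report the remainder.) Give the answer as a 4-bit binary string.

Append 4 zeros: 1101100110000. Divide by 10011 (XOR where the leading bit is 1):
  pos 0: 11011 XOR 10011 = 01000
  pos 1: 10000 XOR 10011 = 00011
  pos 4: 11011 XOR 10011 = 01000
  pos 5: 10000 XOR 10011 = 00011
  pos 8: 11000 XOR 10011 = 01011
Remainder (last 4 bits) = 1011. This is the CRC / FCS.

1011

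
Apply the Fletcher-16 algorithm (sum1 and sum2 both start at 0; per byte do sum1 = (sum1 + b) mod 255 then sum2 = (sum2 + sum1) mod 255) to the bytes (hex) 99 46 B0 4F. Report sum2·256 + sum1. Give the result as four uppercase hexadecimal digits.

Running sums (mod 255):
  after byte 0 (99): sum1=153, sum2=153
  after byte 1 (46): sum1=223, sum2=121
  after byte 2 (B0): sum1=144, sum2=10
  after byte 3 (4F): sum1=223, sum2=233
Checksum = sum2·256 + sum1 = 233·256 + 223 = 59871 = 0xE9DF.

E9DF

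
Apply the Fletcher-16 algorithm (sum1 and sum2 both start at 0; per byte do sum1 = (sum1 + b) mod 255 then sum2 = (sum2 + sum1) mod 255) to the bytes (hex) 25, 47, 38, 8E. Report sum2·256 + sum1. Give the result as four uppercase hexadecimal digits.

Running sums (mod 255):
  after byte 0 (25): sum1=37, sum2=37
  after byte 1 (47): sum1=108, sum2=145
  after byte 2 (38): sum1=164, sum2=54
  after byte 3 (8E): sum1=51, sum2=105
Checksum = sum2·256 + sum1 = 105·256 + 51 = 26931 = 0x6933.

6933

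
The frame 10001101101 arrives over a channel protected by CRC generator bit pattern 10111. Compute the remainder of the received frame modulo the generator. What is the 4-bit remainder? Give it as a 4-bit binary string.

Modulo-2 division of 10001101101 by 10111:
  pos 0: 10001 XOR 10111 = 00110
  pos 2: 11010 XOR 10111 = 01101
  pos 3: 11011 XOR 10111 = 01100
  pos 4: 11001 XOR 10111 = 01110
  pos 5: 11100 XOR 10111 = 01011
  pos 6: 10111 XOR 10111 = 00000
Remainder = 0000 (zero — the frame passes the CRC check).

0000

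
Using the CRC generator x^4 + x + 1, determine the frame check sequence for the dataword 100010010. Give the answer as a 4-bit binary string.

Append 4 zeros: 1000100100000. Divide by 10011 (XOR where the leading bit is 1):
  pos 0: 10001 XOR 10011 = 00010
  pos 3: 10001 XOR 10011 = 00010
  pos 6: 10000 XOR 10011 = 00011
Remainder (last 4 bits) = 1100. This is the CRC / FCS.

1100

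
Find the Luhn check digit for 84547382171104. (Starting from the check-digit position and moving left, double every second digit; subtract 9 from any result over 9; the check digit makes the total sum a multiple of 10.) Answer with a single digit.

Partial digits right→left: 4 0 1 1 7 1 2 8 3 7 4 5 4 8
Double every second digit counting from the check-digit position (so the 1st, 3rd, 5th, ... of the partial from the right).
  doubled (with −9 where >9): 8 2 5 4 6 8 8 → sum 41
  kept as-is: 0 1 1 8 7 5 8 → sum 30
Total = 41 + 30 = 71.
Check digit = (10 − (71 mod 10)) mod 10 = 9.

9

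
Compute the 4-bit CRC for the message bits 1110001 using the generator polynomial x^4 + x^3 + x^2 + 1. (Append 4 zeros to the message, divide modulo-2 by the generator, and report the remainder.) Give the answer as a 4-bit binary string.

Append 4 zeros: 11100010000. Divide by 11101 (XOR where the leading bit is 1):
  pos 0: 11100 XOR 11101 = 00001
  pos 4: 10100 XOR 11101 = 01001
  pos 5: 10010 XOR 11101 = 01111
  pos 6: 11110 XOR 11101 = 00011
Remainder (last 4 bits) = 0011. This is the CRC / FCS.

0011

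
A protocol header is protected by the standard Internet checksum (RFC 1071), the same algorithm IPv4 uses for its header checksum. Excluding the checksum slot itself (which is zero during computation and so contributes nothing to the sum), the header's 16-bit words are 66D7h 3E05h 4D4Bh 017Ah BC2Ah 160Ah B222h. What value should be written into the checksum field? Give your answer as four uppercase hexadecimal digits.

8806

One's-complement addition (fold any carry out of bit 15 back into bit 0):
  0x66D7 + 0x3E05 = 0x0A4DC
  0xA4DC + 0x4D4B = 0x0F227
  0xF227 + 0x017A = 0x0F3A1
  0xF3A1 + 0xBC2A = 0x1AFCB → wrap carry → 0xAFCC
  0xAFCC + 0x160A = 0x0C5D6
  0xC5D6 + 0xB222 = 0x177F8 → wrap carry → 0x77F9
One's-complement sum = 0x77F9.
Checksum = ~0x77F9 & 0xFFFF = 0x8806.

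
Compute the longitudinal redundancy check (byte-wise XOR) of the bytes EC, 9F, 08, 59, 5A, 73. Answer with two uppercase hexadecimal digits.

0B

XOR the bytes together:
  start with 0xEC
  0xEC ⊕ 0x9F = 0x73
  0x73 ⊕ 0x08 = 0x7B
  0x7B ⊕ 0x59 = 0x22
  0x22 ⊕ 0x5A = 0x78
  0x78 ⊕ 0x73 = 0x0B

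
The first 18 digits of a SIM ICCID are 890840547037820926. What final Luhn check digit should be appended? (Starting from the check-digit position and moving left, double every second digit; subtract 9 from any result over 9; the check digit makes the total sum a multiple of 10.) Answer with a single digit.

8

Partial digits right→left: 6 2 9 0 2 8 7 3 0 7 4 5 0 4 8 0 9 8
Double every second digit counting from the check-digit position (so the 1st, 3rd, 5th, ... of the partial from the right).
  doubled (with −9 where >9): 3 9 4 5 0 8 0 7 9 → sum 45
  kept as-is: 2 0 8 3 7 5 4 0 8 → sum 37
Total = 45 + 37 = 82.
Check digit = (10 − (82 mod 10)) mod 10 = 8.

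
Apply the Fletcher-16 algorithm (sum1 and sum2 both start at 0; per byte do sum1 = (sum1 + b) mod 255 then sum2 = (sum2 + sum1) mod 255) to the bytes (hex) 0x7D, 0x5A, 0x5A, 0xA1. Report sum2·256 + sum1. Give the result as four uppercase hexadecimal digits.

Running sums (mod 255):
  after byte 0 (0x7D): sum1=125, sum2=125
  after byte 1 (0x5A): sum1=215, sum2=85
  after byte 2 (0x5A): sum1=50, sum2=135
  after byte 3 (0xA1): sum1=211, sum2=91
Checksum = sum2·256 + sum1 = 91·256 + 211 = 23507 = 0x5BD3.

5BD3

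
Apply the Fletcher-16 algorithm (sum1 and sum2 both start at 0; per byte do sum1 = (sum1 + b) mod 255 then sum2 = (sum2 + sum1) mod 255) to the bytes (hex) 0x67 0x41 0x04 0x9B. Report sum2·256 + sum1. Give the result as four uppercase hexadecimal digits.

Running sums (mod 255):
  after byte 0 (0x67): sum1=103, sum2=103
  after byte 1 (0x41): sum1=168, sum2=16
  after byte 2 (0x04): sum1=172, sum2=188
  after byte 3 (0x9B): sum1=72, sum2=5
Checksum = sum2·256 + sum1 = 5·256 + 72 = 1352 = 0x0548.

0548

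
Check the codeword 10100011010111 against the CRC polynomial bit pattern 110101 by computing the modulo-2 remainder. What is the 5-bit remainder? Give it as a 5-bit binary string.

Modulo-2 division of 10100011010111 by 110101:
  pos 0: 101000 XOR 110101 = 011101
  pos 1: 111011 XOR 110101 = 001110
  pos 3: 111010 XOR 110101 = 001111
  pos 5: 111110 XOR 110101 = 001011
  pos 7: 101111 XOR 110101 = 011010
  pos 8: 110101 XOR 110101 = 000000
Remainder = 00000 (zero — the frame passes the CRC check).

00000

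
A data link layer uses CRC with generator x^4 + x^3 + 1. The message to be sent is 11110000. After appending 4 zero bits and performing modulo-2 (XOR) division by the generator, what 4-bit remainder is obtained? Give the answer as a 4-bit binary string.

Append 4 zeros: 111100000000. Divide by 11001 (XOR where the leading bit is 1):
  pos 0: 11110 XOR 11001 = 00111
  pos 2: 11100 XOR 11001 = 00101
  pos 4: 10100 XOR 11001 = 01101
  pos 5: 11010 XOR 11001 = 00011
Remainder (last 4 bits) = 1100. This is the CRC / FCS.

1100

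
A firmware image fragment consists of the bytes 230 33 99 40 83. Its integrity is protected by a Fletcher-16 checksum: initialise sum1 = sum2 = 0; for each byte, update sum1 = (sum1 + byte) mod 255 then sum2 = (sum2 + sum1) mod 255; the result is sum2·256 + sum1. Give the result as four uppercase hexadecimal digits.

Running sums (mod 255):
  after byte 0 (230): sum1=230, sum2=230
  after byte 1 (33): sum1=8, sum2=238
  after byte 2 (99): sum1=107, sum2=90
  after byte 3 (40): sum1=147, sum2=237
  after byte 4 (83): sum1=230, sum2=212
Checksum = sum2·256 + sum1 = 212·256 + 230 = 54502 = 0xD4E6.

D4E6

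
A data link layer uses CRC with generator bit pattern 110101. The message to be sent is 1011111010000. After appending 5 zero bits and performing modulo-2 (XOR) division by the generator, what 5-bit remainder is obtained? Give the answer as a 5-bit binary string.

11001

Append 5 zeros: 101111101000000000. Divide by 110101 (XOR where the leading bit is 1):
  pos 0: 101111 XOR 110101 = 011010
  pos 1: 110101 XOR 110101 = 000000
  pos 8: 100000 XOR 110101 = 010101
  pos 9: 101010 XOR 110101 = 011111
  pos 10: 111110 XOR 110101 = 001011
  pos 12: 101100 XOR 110101 = 011001
Remainder (last 5 bits) = 11001. This is the CRC / FCS.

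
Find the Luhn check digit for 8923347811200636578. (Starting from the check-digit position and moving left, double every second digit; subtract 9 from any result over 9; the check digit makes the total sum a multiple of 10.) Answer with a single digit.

Partial digits right→left: 8 7 5 6 3 6 0 0 2 1 1 8 7 4 3 3 2 9 8
Double every second digit counting from the check-digit position (so the 1st, 3rd, 5th, ... of the partial from the right).
  doubled (with −9 where >9): 7 1 6 0 4 2 5 6 4 7 → sum 42
  kept as-is: 7 6 6 0 1 8 4 3 9 → sum 44
Total = 42 + 44 = 86.
Check digit = (10 − (86 mod 10)) mod 10 = 4.

4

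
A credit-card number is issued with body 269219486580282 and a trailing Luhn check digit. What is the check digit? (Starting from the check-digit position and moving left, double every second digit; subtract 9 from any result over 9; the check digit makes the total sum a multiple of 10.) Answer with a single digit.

1

Partial digits right→left: 2 8 2 0 8 5 6 8 4 9 1 2 9 6 2
Double every second digit counting from the check-digit position (so the 1st, 3rd, 5th, ... of the partial from the right).
  doubled (with −9 where >9): 4 4 7 3 8 2 9 4 → sum 41
  kept as-is: 8 0 5 8 9 2 6 → sum 38
Total = 41 + 38 = 79.
Check digit = (10 − (79 mod 10)) mod 10 = 1.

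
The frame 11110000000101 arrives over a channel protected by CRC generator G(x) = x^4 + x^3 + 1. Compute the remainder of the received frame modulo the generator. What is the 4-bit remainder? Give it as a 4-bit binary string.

Modulo-2 division of 11110000000101 by 11001:
  pos 0: 11110 XOR 11001 = 00111
  pos 2: 11100 XOR 11001 = 00101
  pos 4: 10100 XOR 11001 = 01101
  pos 5: 11010 XOR 11001 = 00011
  pos 8: 11010 XOR 11001 = 00011
Remainder = 0111 (nonzero — an error is detected).

0111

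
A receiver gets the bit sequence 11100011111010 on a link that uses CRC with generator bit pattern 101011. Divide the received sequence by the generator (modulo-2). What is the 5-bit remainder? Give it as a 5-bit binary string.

01000

Modulo-2 division of 11100011111010 by 101011:
  pos 0: 111000 XOR 101011 = 010011
  pos 1: 100111 XOR 101011 = 001100
  pos 3: 110011 XOR 101011 = 011000
  pos 4: 110001 XOR 101011 = 011010
  pos 5: 110101 XOR 101011 = 011110
  pos 6: 111100 XOR 101011 = 010111
  pos 7: 101111 XOR 101011 = 000100
Remainder = 01000 (nonzero — an error is detected).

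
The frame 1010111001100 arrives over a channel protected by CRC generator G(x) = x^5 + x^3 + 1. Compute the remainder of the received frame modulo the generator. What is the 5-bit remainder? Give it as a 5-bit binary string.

Modulo-2 division of 1010111001100 by 101001:
  pos 0: 101011 XOR 101001 = 000010
  pos 4: 101001 XOR 101001 = 000000
Remainder = 00100 (nonzero — an error is detected).

00100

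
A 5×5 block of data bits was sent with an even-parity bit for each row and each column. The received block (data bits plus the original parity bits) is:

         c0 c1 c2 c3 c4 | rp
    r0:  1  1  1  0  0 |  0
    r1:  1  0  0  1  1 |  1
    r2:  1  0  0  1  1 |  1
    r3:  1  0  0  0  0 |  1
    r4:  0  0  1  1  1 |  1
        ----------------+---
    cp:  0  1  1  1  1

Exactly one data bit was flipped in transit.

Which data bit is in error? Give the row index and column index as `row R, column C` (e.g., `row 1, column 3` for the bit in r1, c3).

row 0, column 2

Recompute each row's even parity and compare to rp:
  r0: data parity 1, sent rp 0 → mismatch
  r1: data parity 1, sent rp 1 → ok
  r2: data parity 1, sent rp 1 → ok
  r3: data parity 1, sent rp 1 → ok
  r4: data parity 1, sent rp 1 → ok
Recompute each column's even parity and compare to cp:
  c0: data parity 0, sent cp 0 → ok
  c1: data parity 1, sent cp 1 → ok
  c2: data parity 0, sent cp 1 → mismatch
  c3: data parity 1, sent cp 1 → ok
  c4: data parity 1, sent cp 1 → ok
Exactly one row (r0) and one column (c2) fail → the flipped bit is at their intersection.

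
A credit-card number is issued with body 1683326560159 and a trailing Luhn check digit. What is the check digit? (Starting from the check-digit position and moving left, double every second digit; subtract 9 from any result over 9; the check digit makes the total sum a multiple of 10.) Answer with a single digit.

7

Partial digits right→left: 9 5 1 0 6 5 6 2 3 3 8 6 1
Double every second digit counting from the check-digit position (so the 1st, 3rd, 5th, ... of the partial from the right).
  doubled (with −9 where >9): 9 2 3 3 6 7 2 → sum 32
  kept as-is: 5 0 5 2 3 6 → sum 21
Total = 32 + 21 = 53.
Check digit = (10 − (53 mod 10)) mod 10 = 7.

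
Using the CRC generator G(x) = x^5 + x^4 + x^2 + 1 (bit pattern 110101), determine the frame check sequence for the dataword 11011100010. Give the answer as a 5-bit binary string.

Append 5 zeros: 1101110001000000. Divide by 110101 (XOR where the leading bit is 1):
  pos 0: 110111 XOR 110101 = 000010
  pos 4: 100001 XOR 110101 = 010100
  pos 5: 101000 XOR 110101 = 011101
  pos 6: 111010 XOR 110101 = 001111
  pos 8: 111100 XOR 110101 = 001001
  pos 10: 100100 XOR 110101 = 010001
Remainder (last 5 bits) = 10001. This is the CRC / FCS.

10001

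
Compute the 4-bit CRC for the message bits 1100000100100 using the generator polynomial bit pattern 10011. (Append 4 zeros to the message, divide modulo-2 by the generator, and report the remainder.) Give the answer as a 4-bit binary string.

Append 4 zeros: 11000001001000000. Divide by 10011 (XOR where the leading bit is 1):
  pos 0: 11000 XOR 10011 = 01011
  pos 1: 10110 XOR 10011 = 00101
  pos 3: 10101 XOR 10011 = 00110
  pos 5: 11000 XOR 10011 = 01011
  pos 6: 10111 XOR 10011 = 00100
  pos 8: 10000 XOR 10011 = 00011
  pos 11: 11000 XOR 10011 = 01011
  pos 12: 10110 XOR 10011 = 00101
Remainder (last 4 bits) = 0101. This is the CRC / FCS.

0101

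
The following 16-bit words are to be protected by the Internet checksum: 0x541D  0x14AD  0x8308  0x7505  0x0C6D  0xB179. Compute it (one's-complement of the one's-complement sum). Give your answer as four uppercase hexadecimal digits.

One's-complement addition (fold any carry out of bit 15 back into bit 0):
  0x541D + 0x14AD = 0x068CA
  0x68CA + 0x8308 = 0x0EBD2
  0xEBD2 + 0x7505 = 0x160D7 → wrap carry → 0x60D8
  0x60D8 + 0x0C6D = 0x06D45
  0x6D45 + 0xB179 = 0x11EBE → wrap carry → 0x1EBF
One's-complement sum = 0x1EBF.
Checksum = ~0x1EBF & 0xFFFF = 0xE140.

E140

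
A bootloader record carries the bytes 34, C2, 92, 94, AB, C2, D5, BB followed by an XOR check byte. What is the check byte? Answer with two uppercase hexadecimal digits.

F7

XOR the bytes together:
  start with 0x34
  0x34 ⊕ 0xC2 = 0xF6
  0xF6 ⊕ 0x92 = 0x64
  0x64 ⊕ 0x94 = 0xF0
  0xF0 ⊕ 0xAB = 0x5B
  0x5B ⊕ 0xC2 = 0x99
  0x99 ⊕ 0xD5 = 0x4C
  0x4C ⊕ 0xBB = 0xF7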